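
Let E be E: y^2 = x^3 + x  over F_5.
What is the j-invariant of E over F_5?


Delta = -16(4 a^3 + 27 b^2) mod 5 = 1
-1728 * (4 a)^3 = -1728 * (4*1)^3 mod 5 = 3
j = 3 * 1^(-1) mod 5 = 3

j = 3 (mod 5)


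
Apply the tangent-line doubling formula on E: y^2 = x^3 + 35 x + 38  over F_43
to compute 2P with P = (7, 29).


Doubling: s = (3 x1^2 + a) / (2 y1)
s = (3*7^2 + 35) / (2*29) mod 43 = 15
x3 = s^2 - 2 x1 mod 43 = 15^2 - 2*7 = 39
y3 = s (x1 - x3) - y1 mod 43 = 15 * (7 - 39) - 29 = 7

2P = (39, 7)


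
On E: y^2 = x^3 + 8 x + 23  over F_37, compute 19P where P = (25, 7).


k = 19 = 10011_2 (binary, LSB first: 11001)
Double-and-add from P = (25, 7):
  bit 0 = 1: acc = O + (25, 7) = (25, 7)
  bit 1 = 1: acc = (25, 7) + (12, 21) = (34, 34)
  bit 2 = 0: acc unchanged = (34, 34)
  bit 3 = 0: acc unchanged = (34, 34)
  bit 4 = 1: acc = (34, 34) + (19, 2) = (17, 22)

19P = (17, 22)


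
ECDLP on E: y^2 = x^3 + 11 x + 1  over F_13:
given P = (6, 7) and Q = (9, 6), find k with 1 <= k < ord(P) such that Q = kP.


Enumerate multiples of P until we hit Q = (9, 6):
  1P = (6, 7)
  2P = (5, 8)
  3P = (3, 3)
  4P = (0, 1)
  5P = (8, 4)
  6P = (11, 7)
  7P = (9, 6)
Match found at i = 7.

k = 7


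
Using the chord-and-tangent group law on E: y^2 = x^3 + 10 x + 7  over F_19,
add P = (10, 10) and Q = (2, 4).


P != Q, so use the chord formula.
s = (y2 - y1) / (x2 - x1) = (13) / (11) mod 19 = 15
x3 = s^2 - x1 - x2 mod 19 = 15^2 - 10 - 2 = 4
y3 = s (x1 - x3) - y1 mod 19 = 15 * (10 - 4) - 10 = 4

P + Q = (4, 4)


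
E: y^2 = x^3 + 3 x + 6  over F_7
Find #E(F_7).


For each x in F_7, count y with y^2 = x^3 + 3 x + 6 mod 7:
  x = 3: RHS = 0, y in [0]  -> 1 point(s)
  x = 6: RHS = 2, y in [3, 4]  -> 2 point(s)
Affine points: 3. Add the point at infinity: total = 4.

#E(F_7) = 4


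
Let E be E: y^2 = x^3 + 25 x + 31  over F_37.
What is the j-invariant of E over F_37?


Delta = -16(4 a^3 + 27 b^2) mod 37 = 24
-1728 * (4 a)^3 = -1728 * (4*25)^3 mod 37 = 11
j = 11 * 24^(-1) mod 37 = 2

j = 2 (mod 37)


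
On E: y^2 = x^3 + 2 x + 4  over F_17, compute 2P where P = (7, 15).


Doubling: s = (3 x1^2 + a) / (2 y1)
s = (3*7^2 + 2) / (2*15) mod 17 = 1
x3 = s^2 - 2 x1 mod 17 = 1^2 - 2*7 = 4
y3 = s (x1 - x3) - y1 mod 17 = 1 * (7 - 4) - 15 = 5

2P = (4, 5)


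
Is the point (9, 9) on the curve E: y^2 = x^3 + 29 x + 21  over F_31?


Check whether y^2 = x^3 + 29 x + 21 (mod 31) for (x, y) = (9, 9).
LHS: y^2 = 9^2 mod 31 = 19
RHS: x^3 + 29 x + 21 = 9^3 + 29*9 + 21 mod 31 = 19
LHS = RHS

Yes, on the curve


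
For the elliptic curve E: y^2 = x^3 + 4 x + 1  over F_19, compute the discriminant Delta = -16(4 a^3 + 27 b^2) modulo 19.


4 a^3 + 27 b^2 = 4*4^3 + 27*1^2 = 256 + 27 = 283
Delta = -16 * (283) = -4528
Delta mod 19 = 13

Delta = 13 (mod 19)


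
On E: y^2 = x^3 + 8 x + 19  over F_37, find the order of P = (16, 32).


Compute successive multiples of P until we hit O:
  1P = (16, 32)
  2P = (15, 31)
  3P = (7, 14)
  4P = (18, 1)
  5P = (12, 17)
  6P = (30, 8)
  7P = (3, 25)
  8P = (8, 15)
  ... (continuing to 21P)
  21P = O

ord(P) = 21


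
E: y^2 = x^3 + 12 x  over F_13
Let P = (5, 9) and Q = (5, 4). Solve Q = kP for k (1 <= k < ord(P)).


Enumerate multiples of P until we hit Q = (5, 4):
  1P = (5, 9)
  2P = (0, 0)
  3P = (5, 4)
Match found at i = 3.

k = 3


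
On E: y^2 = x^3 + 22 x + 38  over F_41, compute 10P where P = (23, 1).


k = 10 = 1010_2 (binary, LSB first: 0101)
Double-and-add from P = (23, 1):
  bit 0 = 0: acc unchanged = O
  bit 1 = 1: acc = O + (20, 14) = (20, 14)
  bit 2 = 0: acc unchanged = (20, 14)
  bit 3 = 1: acc = (20, 14) + (13, 26) = (26, 8)

10P = (26, 8)


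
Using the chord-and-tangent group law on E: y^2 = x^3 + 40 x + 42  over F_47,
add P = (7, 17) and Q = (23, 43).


P != Q, so use the chord formula.
s = (y2 - y1) / (x2 - x1) = (26) / (16) mod 47 = 31
x3 = s^2 - x1 - x2 mod 47 = 31^2 - 7 - 23 = 38
y3 = s (x1 - x3) - y1 mod 47 = 31 * (7 - 38) - 17 = 9

P + Q = (38, 9)


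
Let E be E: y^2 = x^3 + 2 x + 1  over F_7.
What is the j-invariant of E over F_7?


Delta = -16(4 a^3 + 27 b^2) mod 7 = 1
-1728 * (4 a)^3 = -1728 * (4*2)^3 mod 7 = 1
j = 1 * 1^(-1) mod 7 = 1

j = 1 (mod 7)


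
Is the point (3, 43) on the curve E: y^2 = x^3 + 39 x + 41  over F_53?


Check whether y^2 = x^3 + 39 x + 41 (mod 53) for (x, y) = (3, 43).
LHS: y^2 = 43^2 mod 53 = 47
RHS: x^3 + 39 x + 41 = 3^3 + 39*3 + 41 mod 53 = 26
LHS != RHS

No, not on the curve


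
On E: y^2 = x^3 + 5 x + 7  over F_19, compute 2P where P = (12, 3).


Doubling: s = (3 x1^2 + a) / (2 y1)
s = (3*12^2 + 5) / (2*3) mod 19 = 0
x3 = s^2 - 2 x1 mod 19 = 0^2 - 2*12 = 14
y3 = s (x1 - x3) - y1 mod 19 = 0 * (12 - 14) - 3 = 16

2P = (14, 16)


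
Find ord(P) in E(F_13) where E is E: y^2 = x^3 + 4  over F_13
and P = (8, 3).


Compute successive multiples of P until we hit O:
  1P = (8, 3)
  2P = (7, 3)
  3P = (11, 10)
  4P = (11, 3)
  5P = (7, 10)
  6P = (8, 10)
  7P = O

ord(P) = 7


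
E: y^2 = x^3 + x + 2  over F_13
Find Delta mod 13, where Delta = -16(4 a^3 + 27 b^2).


4 a^3 + 27 b^2 = 4*1^3 + 27*2^2 = 4 + 108 = 112
Delta = -16 * (112) = -1792
Delta mod 13 = 2

Delta = 2 (mod 13)


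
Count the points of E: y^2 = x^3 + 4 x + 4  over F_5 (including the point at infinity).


For each x in F_5, count y with y^2 = x^3 + 4 x + 4 mod 5:
  x = 0: RHS = 4, y in [2, 3]  -> 2 point(s)
  x = 1: RHS = 4, y in [2, 3]  -> 2 point(s)
  x = 2: RHS = 0, y in [0]  -> 1 point(s)
  x = 4: RHS = 4, y in [2, 3]  -> 2 point(s)
Affine points: 7. Add the point at infinity: total = 8.

#E(F_5) = 8


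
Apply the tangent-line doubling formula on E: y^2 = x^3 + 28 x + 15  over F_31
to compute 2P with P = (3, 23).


Doubling: s = (3 x1^2 + a) / (2 y1)
s = (3*3^2 + 28) / (2*23) mod 31 = 14
x3 = s^2 - 2 x1 mod 31 = 14^2 - 2*3 = 4
y3 = s (x1 - x3) - y1 mod 31 = 14 * (3 - 4) - 23 = 25

2P = (4, 25)


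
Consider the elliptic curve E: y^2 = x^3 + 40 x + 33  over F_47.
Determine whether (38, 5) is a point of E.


Check whether y^2 = x^3 + 40 x + 33 (mod 47) for (x, y) = (38, 5).
LHS: y^2 = 5^2 mod 47 = 25
RHS: x^3 + 40 x + 33 = 38^3 + 40*38 + 33 mod 47 = 25
LHS = RHS

Yes, on the curve


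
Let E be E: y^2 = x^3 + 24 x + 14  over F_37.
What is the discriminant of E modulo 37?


4 a^3 + 27 b^2 = 4*24^3 + 27*14^2 = 55296 + 5292 = 60588
Delta = -16 * (60588) = -969408
Delta mod 37 = 29

Delta = 29 (mod 37)


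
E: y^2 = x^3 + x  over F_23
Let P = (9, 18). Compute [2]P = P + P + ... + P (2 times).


k = 2 = 10_2 (binary, LSB first: 01)
Double-and-add from P = (9, 18):
  bit 0 = 0: acc unchanged = O
  bit 1 = 1: acc = O + (18, 13) = (18, 13)

2P = (18, 13)


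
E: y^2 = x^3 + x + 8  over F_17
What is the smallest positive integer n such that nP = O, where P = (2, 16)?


Compute successive multiples of P until we hit O:
  1P = (2, 16)
  2P = (0, 5)
  3P = (7, 16)
  4P = (8, 1)
  5P = (9, 10)
  6P = (5, 6)
  7P = (6, 3)
  8P = (10, 10)
  ... (continuing to 25P)
  25P = O

ord(P) = 25


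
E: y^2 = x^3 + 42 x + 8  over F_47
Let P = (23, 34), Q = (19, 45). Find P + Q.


P != Q, so use the chord formula.
s = (y2 - y1) / (x2 - x1) = (11) / (43) mod 47 = 9
x3 = s^2 - x1 - x2 mod 47 = 9^2 - 23 - 19 = 39
y3 = s (x1 - x3) - y1 mod 47 = 9 * (23 - 39) - 34 = 10

P + Q = (39, 10)


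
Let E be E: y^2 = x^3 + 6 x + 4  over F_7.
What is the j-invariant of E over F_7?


Delta = -16(4 a^3 + 27 b^2) mod 7 = 5
-1728 * (4 a)^3 = -1728 * (4*6)^3 mod 7 = 6
j = 6 * 5^(-1) mod 7 = 4

j = 4 (mod 7)


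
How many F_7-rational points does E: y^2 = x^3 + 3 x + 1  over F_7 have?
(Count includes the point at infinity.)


For each x in F_7, count y with y^2 = x^3 + 3 x + 1 mod 7:
  x = 0: RHS = 1, y in [1, 6]  -> 2 point(s)
  x = 2: RHS = 1, y in [1, 6]  -> 2 point(s)
  x = 3: RHS = 2, y in [3, 4]  -> 2 point(s)
  x = 4: RHS = 0, y in [0]  -> 1 point(s)
  x = 5: RHS = 1, y in [1, 6]  -> 2 point(s)
  x = 6: RHS = 4, y in [2, 5]  -> 2 point(s)
Affine points: 11. Add the point at infinity: total = 12.

#E(F_7) = 12


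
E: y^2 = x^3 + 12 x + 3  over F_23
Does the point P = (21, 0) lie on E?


Check whether y^2 = x^3 + 12 x + 3 (mod 23) for (x, y) = (21, 0).
LHS: y^2 = 0^2 mod 23 = 0
RHS: x^3 + 12 x + 3 = 21^3 + 12*21 + 3 mod 23 = 17
LHS != RHS

No, not on the curve


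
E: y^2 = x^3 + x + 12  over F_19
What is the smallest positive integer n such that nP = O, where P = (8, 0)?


Compute successive multiples of P until we hit O:
  1P = (8, 0)
  2P = O

ord(P) = 2


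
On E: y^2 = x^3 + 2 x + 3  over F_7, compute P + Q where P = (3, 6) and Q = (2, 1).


P != Q, so use the chord formula.
s = (y2 - y1) / (x2 - x1) = (2) / (6) mod 7 = 5
x3 = s^2 - x1 - x2 mod 7 = 5^2 - 3 - 2 = 6
y3 = s (x1 - x3) - y1 mod 7 = 5 * (3 - 6) - 6 = 0

P + Q = (6, 0)


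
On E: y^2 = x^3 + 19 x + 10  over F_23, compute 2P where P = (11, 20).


Doubling: s = (3 x1^2 + a) / (2 y1)
s = (3*11^2 + 19) / (2*20) mod 23 = 13
x3 = s^2 - 2 x1 mod 23 = 13^2 - 2*11 = 9
y3 = s (x1 - x3) - y1 mod 23 = 13 * (11 - 9) - 20 = 6

2P = (9, 6)


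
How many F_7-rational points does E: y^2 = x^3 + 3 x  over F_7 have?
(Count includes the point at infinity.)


For each x in F_7, count y with y^2 = x^3 + 3 x + 0 mod 7:
  x = 0: RHS = 0, y in [0]  -> 1 point(s)
  x = 1: RHS = 4, y in [2, 5]  -> 2 point(s)
  x = 2: RHS = 0, y in [0]  -> 1 point(s)
  x = 3: RHS = 1, y in [1, 6]  -> 2 point(s)
  x = 5: RHS = 0, y in [0]  -> 1 point(s)
Affine points: 7. Add the point at infinity: total = 8.

#E(F_7) = 8


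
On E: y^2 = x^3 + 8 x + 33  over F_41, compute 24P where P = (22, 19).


k = 24 = 11000_2 (binary, LSB first: 00011)
Double-and-add from P = (22, 19):
  bit 0 = 0: acc unchanged = O
  bit 1 = 0: acc unchanged = O
  bit 2 = 0: acc unchanged = O
  bit 3 = 1: acc = O + (3, 24) = (3, 24)
  bit 4 = 1: acc = (3, 24) + (19, 19) = (1, 1)

24P = (1, 1)


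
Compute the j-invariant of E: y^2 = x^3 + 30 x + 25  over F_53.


Delta = -16(4 a^3 + 27 b^2) mod 53 = 47
-1728 * (4 a)^3 = -1728 * (4*30)^3 mod 53 = 13
j = 13 * 47^(-1) mod 53 = 42

j = 42 (mod 53)


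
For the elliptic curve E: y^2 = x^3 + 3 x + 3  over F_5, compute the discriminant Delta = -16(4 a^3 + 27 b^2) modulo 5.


4 a^3 + 27 b^2 = 4*3^3 + 27*3^2 = 108 + 243 = 351
Delta = -16 * (351) = -5616
Delta mod 5 = 4

Delta = 4 (mod 5)


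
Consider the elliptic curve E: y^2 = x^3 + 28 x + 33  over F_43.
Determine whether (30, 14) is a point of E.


Check whether y^2 = x^3 + 28 x + 33 (mod 43) for (x, y) = (30, 14).
LHS: y^2 = 14^2 mod 43 = 24
RHS: x^3 + 28 x + 33 = 30^3 + 28*30 + 33 mod 43 = 9
LHS != RHS

No, not on the curve


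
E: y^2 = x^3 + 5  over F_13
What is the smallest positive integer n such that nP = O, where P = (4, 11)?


Compute successive multiples of P until we hit O:
  1P = (4, 11)
  2P = (6, 0)
  3P = (4, 2)
  4P = O

ord(P) = 4


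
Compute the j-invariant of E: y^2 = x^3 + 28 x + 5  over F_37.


Delta = -16(4 a^3 + 27 b^2) mod 37 = 3
-1728 * (4 a)^3 = -1728 * (4*28)^3 mod 37 = 11
j = 11 * 3^(-1) mod 37 = 16

j = 16 (mod 37)


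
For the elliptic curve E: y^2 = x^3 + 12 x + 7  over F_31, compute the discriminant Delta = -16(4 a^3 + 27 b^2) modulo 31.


4 a^3 + 27 b^2 = 4*12^3 + 27*7^2 = 6912 + 1323 = 8235
Delta = -16 * (8235) = -131760
Delta mod 31 = 21

Delta = 21 (mod 31)


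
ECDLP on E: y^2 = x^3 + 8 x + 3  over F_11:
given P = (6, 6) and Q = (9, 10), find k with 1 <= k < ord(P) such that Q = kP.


Enumerate multiples of P until we hit Q = (9, 10):
  1P = (6, 6)
  2P = (2, 7)
  3P = (1, 1)
  4P = (5, 6)
  5P = (0, 5)
  6P = (9, 10)
Match found at i = 6.

k = 6


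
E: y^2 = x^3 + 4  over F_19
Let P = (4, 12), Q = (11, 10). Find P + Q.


P != Q, so use the chord formula.
s = (y2 - y1) / (x2 - x1) = (17) / (7) mod 19 = 16
x3 = s^2 - x1 - x2 mod 19 = 16^2 - 4 - 11 = 13
y3 = s (x1 - x3) - y1 mod 19 = 16 * (4 - 13) - 12 = 15

P + Q = (13, 15)


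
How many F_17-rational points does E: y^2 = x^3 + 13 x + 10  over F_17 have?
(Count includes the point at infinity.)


For each x in F_17, count y with y^2 = x^3 + 13 x + 10 mod 17:
  x = 3: RHS = 8, y in [5, 12]  -> 2 point(s)
  x = 5: RHS = 13, y in [8, 9]  -> 2 point(s)
  x = 6: RHS = 15, y in [7, 10]  -> 2 point(s)
  x = 7: RHS = 2, y in [6, 11]  -> 2 point(s)
  x = 10: RHS = 1, y in [1, 16]  -> 2 point(s)
  x = 13: RHS = 13, y in [8, 9]  -> 2 point(s)
  x = 16: RHS = 13, y in [8, 9]  -> 2 point(s)
Affine points: 14. Add the point at infinity: total = 15.

#E(F_17) = 15


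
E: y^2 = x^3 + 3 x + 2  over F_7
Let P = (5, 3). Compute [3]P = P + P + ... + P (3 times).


k = 3 = 11_2 (binary, LSB first: 11)
Double-and-add from P = (5, 3):
  bit 0 = 1: acc = O + (5, 3) = (5, 3)
  bit 1 = 1: acc = (5, 3) + (5, 4) = O

3P = O


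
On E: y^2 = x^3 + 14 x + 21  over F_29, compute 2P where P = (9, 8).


Doubling: s = (3 x1^2 + a) / (2 y1)
s = (3*9^2 + 14) / (2*8) mod 29 = 7
x3 = s^2 - 2 x1 mod 29 = 7^2 - 2*9 = 2
y3 = s (x1 - x3) - y1 mod 29 = 7 * (9 - 2) - 8 = 12

2P = (2, 12)


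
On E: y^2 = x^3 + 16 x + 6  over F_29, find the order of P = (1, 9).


Compute successive multiples of P until we hit O:
  1P = (1, 9)
  2P = (18, 23)
  3P = (17, 0)
  4P = (18, 6)
  5P = (1, 20)
  6P = O

ord(P) = 6


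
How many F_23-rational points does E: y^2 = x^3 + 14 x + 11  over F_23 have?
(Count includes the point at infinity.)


For each x in F_23, count y with y^2 = x^3 + 14 x + 11 mod 23:
  x = 1: RHS = 3, y in [7, 16]  -> 2 point(s)
  x = 2: RHS = 1, y in [1, 22]  -> 2 point(s)
  x = 4: RHS = 16, y in [4, 19]  -> 2 point(s)
  x = 6: RHS = 12, y in [9, 14]  -> 2 point(s)
  x = 10: RHS = 1, y in [1, 22]  -> 2 point(s)
  x = 11: RHS = 1, y in [1, 22]  -> 2 point(s)
  x = 15: RHS = 8, y in [10, 13]  -> 2 point(s)
  x = 18: RHS = 0, y in [0]  -> 1 point(s)
  x = 19: RHS = 6, y in [11, 12]  -> 2 point(s)
Affine points: 17. Add the point at infinity: total = 18.

#E(F_23) = 18


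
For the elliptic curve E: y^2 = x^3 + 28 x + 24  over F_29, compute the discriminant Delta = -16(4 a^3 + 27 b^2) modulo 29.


4 a^3 + 27 b^2 = 4*28^3 + 27*24^2 = 87808 + 15552 = 103360
Delta = -16 * (103360) = -1653760
Delta mod 29 = 23

Delta = 23 (mod 29)


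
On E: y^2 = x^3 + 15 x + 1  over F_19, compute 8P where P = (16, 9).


k = 8 = 1000_2 (binary, LSB first: 0001)
Double-and-add from P = (16, 9):
  bit 0 = 0: acc unchanged = O
  bit 1 = 0: acc unchanged = O
  bit 2 = 0: acc unchanged = O
  bit 3 = 1: acc = O + (8, 5) = (8, 5)

8P = (8, 5)


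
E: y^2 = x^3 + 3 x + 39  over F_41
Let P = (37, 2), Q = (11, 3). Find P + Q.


P != Q, so use the chord formula.
s = (y2 - y1) / (x2 - x1) = (1) / (15) mod 41 = 11
x3 = s^2 - x1 - x2 mod 41 = 11^2 - 37 - 11 = 32
y3 = s (x1 - x3) - y1 mod 41 = 11 * (37 - 32) - 2 = 12

P + Q = (32, 12)


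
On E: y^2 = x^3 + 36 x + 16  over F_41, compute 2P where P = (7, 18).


Doubling: s = (3 x1^2 + a) / (2 y1)
s = (3*7^2 + 36) / (2*18) mod 41 = 29
x3 = s^2 - 2 x1 mod 41 = 29^2 - 2*7 = 7
y3 = s (x1 - x3) - y1 mod 41 = 29 * (7 - 7) - 18 = 23

2P = (7, 23)


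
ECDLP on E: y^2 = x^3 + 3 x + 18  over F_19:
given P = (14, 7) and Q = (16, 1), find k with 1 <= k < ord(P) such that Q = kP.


Enumerate multiples of P until we hit Q = (16, 1):
  1P = (14, 7)
  2P = (17, 17)
  3P = (16, 18)
  4P = (5, 14)
  5P = (6, 10)
  6P = (3, 15)
  7P = (3, 4)
  8P = (6, 9)
  9P = (5, 5)
  10P = (16, 1)
Match found at i = 10.

k = 10


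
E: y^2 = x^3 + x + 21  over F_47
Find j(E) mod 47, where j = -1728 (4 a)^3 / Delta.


Delta = -16(4 a^3 + 27 b^2) mod 47 = 9
-1728 * (4 a)^3 = -1728 * (4*1)^3 mod 47 = 46
j = 46 * 9^(-1) mod 47 = 26

j = 26 (mod 47)


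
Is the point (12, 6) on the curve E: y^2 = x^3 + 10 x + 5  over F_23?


Check whether y^2 = x^3 + 10 x + 5 (mod 23) for (x, y) = (12, 6).
LHS: y^2 = 6^2 mod 23 = 13
RHS: x^3 + 10 x + 5 = 12^3 + 10*12 + 5 mod 23 = 13
LHS = RHS

Yes, on the curve


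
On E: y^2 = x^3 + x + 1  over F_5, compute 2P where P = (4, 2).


Doubling: s = (3 x1^2 + a) / (2 y1)
s = (3*4^2 + 1) / (2*2) mod 5 = 1
x3 = s^2 - 2 x1 mod 5 = 1^2 - 2*4 = 3
y3 = s (x1 - x3) - y1 mod 5 = 1 * (4 - 3) - 2 = 4

2P = (3, 4)


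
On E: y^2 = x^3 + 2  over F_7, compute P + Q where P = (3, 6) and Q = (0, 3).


P != Q, so use the chord formula.
s = (y2 - y1) / (x2 - x1) = (4) / (4) mod 7 = 1
x3 = s^2 - x1 - x2 mod 7 = 1^2 - 3 - 0 = 5
y3 = s (x1 - x3) - y1 mod 7 = 1 * (3 - 5) - 6 = 6

P + Q = (5, 6)


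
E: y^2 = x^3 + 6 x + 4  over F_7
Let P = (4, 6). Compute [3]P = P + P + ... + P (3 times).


k = 3 = 11_2 (binary, LSB first: 11)
Double-and-add from P = (4, 6):
  bit 0 = 1: acc = O + (4, 6) = (4, 6)
  bit 1 = 1: acc = (4, 6) + (0, 5) = (0, 2)

3P = (0, 2)


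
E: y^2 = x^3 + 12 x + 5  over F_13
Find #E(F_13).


For each x in F_13, count y with y^2 = x^3 + 12 x + 5 mod 13:
  x = 3: RHS = 3, y in [4, 9]  -> 2 point(s)
  x = 4: RHS = 0, y in [0]  -> 1 point(s)
  x = 7: RHS = 3, y in [4, 9]  -> 2 point(s)
  x = 9: RHS = 10, y in [6, 7]  -> 2 point(s)
  x = 11: RHS = 12, y in [5, 8]  -> 2 point(s)
Affine points: 9. Add the point at infinity: total = 10.

#E(F_13) = 10


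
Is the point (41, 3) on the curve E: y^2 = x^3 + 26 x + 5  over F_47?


Check whether y^2 = x^3 + 26 x + 5 (mod 47) for (x, y) = (41, 3).
LHS: y^2 = 3^2 mod 47 = 9
RHS: x^3 + 26 x + 5 = 41^3 + 26*41 + 5 mod 47 = 9
LHS = RHS

Yes, on the curve


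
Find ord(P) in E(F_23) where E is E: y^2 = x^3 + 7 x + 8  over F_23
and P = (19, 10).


Compute successive multiples of P until we hit O:
  1P = (19, 10)
  2P = (17, 7)
  3P = (18, 3)
  4P = (12, 16)
  5P = (4, 10)
  6P = (0, 13)
  7P = (6, 17)
  8P = (7, 3)
  ... (continuing to 30P)
  30P = O

ord(P) = 30


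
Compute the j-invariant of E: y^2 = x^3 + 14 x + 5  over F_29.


Delta = -16(4 a^3 + 27 b^2) mod 29 = 25
-1728 * (4 a)^3 = -1728 * (4*14)^3 mod 29 = 20
j = 20 * 25^(-1) mod 29 = 24

j = 24 (mod 29)


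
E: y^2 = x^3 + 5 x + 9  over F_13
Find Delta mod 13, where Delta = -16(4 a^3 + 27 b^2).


4 a^3 + 27 b^2 = 4*5^3 + 27*9^2 = 500 + 2187 = 2687
Delta = -16 * (2687) = -42992
Delta mod 13 = 12

Delta = 12 (mod 13)


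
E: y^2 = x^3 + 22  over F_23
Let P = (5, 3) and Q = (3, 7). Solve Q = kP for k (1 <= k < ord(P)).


Enumerate multiples of P until we hit Q = (3, 7):
  1P = (5, 3)
  2P = (14, 11)
  3P = (17, 17)
  4P = (3, 7)
Match found at i = 4.

k = 4


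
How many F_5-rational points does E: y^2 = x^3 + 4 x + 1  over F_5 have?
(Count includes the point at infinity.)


For each x in F_5, count y with y^2 = x^3 + 4 x + 1 mod 5:
  x = 0: RHS = 1, y in [1, 4]  -> 2 point(s)
  x = 1: RHS = 1, y in [1, 4]  -> 2 point(s)
  x = 3: RHS = 0, y in [0]  -> 1 point(s)
  x = 4: RHS = 1, y in [1, 4]  -> 2 point(s)
Affine points: 7. Add the point at infinity: total = 8.

#E(F_5) = 8


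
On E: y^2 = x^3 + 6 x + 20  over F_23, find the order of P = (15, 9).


Compute successive multiples of P until we hit O:
  1P = (15, 9)
  2P = (22, 6)
  3P = (12, 16)
  4P = (4, 19)
  5P = (13, 8)
  6P = (1, 21)
  7P = (19, 1)
  8P = (16, 16)
  ... (continuing to 20P)
  20P = O

ord(P) = 20


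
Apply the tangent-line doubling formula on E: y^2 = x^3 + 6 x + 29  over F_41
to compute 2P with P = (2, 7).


Doubling: s = (3 x1^2 + a) / (2 y1)
s = (3*2^2 + 6) / (2*7) mod 41 = 13
x3 = s^2 - 2 x1 mod 41 = 13^2 - 2*2 = 1
y3 = s (x1 - x3) - y1 mod 41 = 13 * (2 - 1) - 7 = 6

2P = (1, 6)


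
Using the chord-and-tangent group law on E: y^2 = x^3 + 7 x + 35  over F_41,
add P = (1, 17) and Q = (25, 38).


P != Q, so use the chord formula.
s = (y2 - y1) / (x2 - x1) = (21) / (24) mod 41 = 6
x3 = s^2 - x1 - x2 mod 41 = 6^2 - 1 - 25 = 10
y3 = s (x1 - x3) - y1 mod 41 = 6 * (1 - 10) - 17 = 11

P + Q = (10, 11)


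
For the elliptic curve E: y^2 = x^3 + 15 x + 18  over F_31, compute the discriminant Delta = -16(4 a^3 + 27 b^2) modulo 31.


4 a^3 + 27 b^2 = 4*15^3 + 27*18^2 = 13500 + 8748 = 22248
Delta = -16 * (22248) = -355968
Delta mod 31 = 5

Delta = 5 (mod 31)


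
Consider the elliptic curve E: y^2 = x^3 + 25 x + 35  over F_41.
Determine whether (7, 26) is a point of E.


Check whether y^2 = x^3 + 25 x + 35 (mod 41) for (x, y) = (7, 26).
LHS: y^2 = 26^2 mod 41 = 20
RHS: x^3 + 25 x + 35 = 7^3 + 25*7 + 35 mod 41 = 20
LHS = RHS

Yes, on the curve


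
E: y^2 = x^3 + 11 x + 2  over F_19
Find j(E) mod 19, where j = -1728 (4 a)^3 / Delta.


Delta = -16(4 a^3 + 27 b^2) mod 19 = 13
-1728 * (4 a)^3 = -1728 * (4*11)^3 mod 19 = 7
j = 7 * 13^(-1) mod 19 = 2

j = 2 (mod 19)


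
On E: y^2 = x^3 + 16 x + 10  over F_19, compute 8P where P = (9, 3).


k = 8 = 1000_2 (binary, LSB first: 0001)
Double-and-add from P = (9, 3):
  bit 0 = 0: acc unchanged = O
  bit 1 = 0: acc unchanged = O
  bit 2 = 0: acc unchanged = O
  bit 3 = 1: acc = O + (7, 3) = (7, 3)

8P = (7, 3)


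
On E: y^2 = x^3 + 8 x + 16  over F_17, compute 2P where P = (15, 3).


Doubling: s = (3 x1^2 + a) / (2 y1)
s = (3*15^2 + 8) / (2*3) mod 17 = 9
x3 = s^2 - 2 x1 mod 17 = 9^2 - 2*15 = 0
y3 = s (x1 - x3) - y1 mod 17 = 9 * (15 - 0) - 3 = 13

2P = (0, 13)


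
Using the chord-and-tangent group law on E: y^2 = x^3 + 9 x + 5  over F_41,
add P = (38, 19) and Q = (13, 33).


P != Q, so use the chord formula.
s = (y2 - y1) / (x2 - x1) = (14) / (16) mod 41 = 6
x3 = s^2 - x1 - x2 mod 41 = 6^2 - 38 - 13 = 26
y3 = s (x1 - x3) - y1 mod 41 = 6 * (38 - 26) - 19 = 12

P + Q = (26, 12)


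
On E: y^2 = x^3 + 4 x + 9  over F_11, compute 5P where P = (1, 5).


k = 5 = 101_2 (binary, LSB first: 101)
Double-and-add from P = (1, 5):
  bit 0 = 1: acc = O + (1, 5) = (1, 5)
  bit 1 = 0: acc unchanged = (1, 5)
  bit 2 = 1: acc = (1, 5) + (8, 5) = (2, 6)

5P = (2, 6)


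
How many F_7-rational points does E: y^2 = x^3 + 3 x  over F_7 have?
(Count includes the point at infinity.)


For each x in F_7, count y with y^2 = x^3 + 3 x + 0 mod 7:
  x = 0: RHS = 0, y in [0]  -> 1 point(s)
  x = 1: RHS = 4, y in [2, 5]  -> 2 point(s)
  x = 2: RHS = 0, y in [0]  -> 1 point(s)
  x = 3: RHS = 1, y in [1, 6]  -> 2 point(s)
  x = 5: RHS = 0, y in [0]  -> 1 point(s)
Affine points: 7. Add the point at infinity: total = 8.

#E(F_7) = 8


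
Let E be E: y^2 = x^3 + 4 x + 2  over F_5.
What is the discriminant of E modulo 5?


4 a^3 + 27 b^2 = 4*4^3 + 27*2^2 = 256 + 108 = 364
Delta = -16 * (364) = -5824
Delta mod 5 = 1

Delta = 1 (mod 5)


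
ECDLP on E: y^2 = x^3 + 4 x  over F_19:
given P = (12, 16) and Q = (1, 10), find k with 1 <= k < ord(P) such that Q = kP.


Enumerate multiples of P until we hit Q = (1, 10):
  1P = (12, 16)
  2P = (4, 17)
  3P = (14, 8)
  4P = (9, 10)
  5P = (2, 4)
  6P = (11, 8)
  7P = (3, 18)
  8P = (1, 9)
  9P = (13, 11)
  10P = (0, 0)
  11P = (13, 8)
  12P = (1, 10)
Match found at i = 12.

k = 12


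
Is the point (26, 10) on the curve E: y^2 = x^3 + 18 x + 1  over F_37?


Check whether y^2 = x^3 + 18 x + 1 (mod 37) for (x, y) = (26, 10).
LHS: y^2 = 10^2 mod 37 = 26
RHS: x^3 + 18 x + 1 = 26^3 + 18*26 + 1 mod 37 = 26
LHS = RHS

Yes, on the curve


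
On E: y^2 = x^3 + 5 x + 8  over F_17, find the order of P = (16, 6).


Compute successive multiples of P until we hit O:
  1P = (16, 6)
  2P = (10, 15)
  3P = (6, 13)
  4P = (13, 14)
  5P = (14, 0)
  6P = (13, 3)
  7P = (6, 4)
  8P = (10, 2)
  ... (continuing to 10P)
  10P = O

ord(P) = 10


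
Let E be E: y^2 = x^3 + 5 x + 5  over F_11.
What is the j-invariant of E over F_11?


Delta = -16(4 a^3 + 27 b^2) mod 11 = 10
-1728 * (4 a)^3 = -1728 * (4*5)^3 mod 11 = 8
j = 8 * 10^(-1) mod 11 = 3

j = 3 (mod 11)


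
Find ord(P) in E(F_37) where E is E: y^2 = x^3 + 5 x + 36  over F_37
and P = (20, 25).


Compute successive multiples of P until we hit O:
  1P = (20, 25)
  2P = (18, 1)
  3P = (32, 16)
  4P = (11, 33)
  5P = (31, 30)
  6P = (7, 28)
  7P = (21, 35)
  8P = (22, 29)
  ... (continuing to 45P)
  45P = O

ord(P) = 45


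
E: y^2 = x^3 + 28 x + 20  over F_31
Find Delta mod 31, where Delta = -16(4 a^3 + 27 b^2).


4 a^3 + 27 b^2 = 4*28^3 + 27*20^2 = 87808 + 10800 = 98608
Delta = -16 * (98608) = -1577728
Delta mod 31 = 17

Delta = 17 (mod 31)


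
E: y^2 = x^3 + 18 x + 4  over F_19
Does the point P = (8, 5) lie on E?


Check whether y^2 = x^3 + 18 x + 4 (mod 19) for (x, y) = (8, 5).
LHS: y^2 = 5^2 mod 19 = 6
RHS: x^3 + 18 x + 4 = 8^3 + 18*8 + 4 mod 19 = 14
LHS != RHS

No, not on the curve


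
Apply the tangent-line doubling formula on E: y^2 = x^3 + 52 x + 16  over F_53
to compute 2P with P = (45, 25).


Doubling: s = (3 x1^2 + a) / (2 y1)
s = (3*45^2 + 52) / (2*25) mod 53 = 7
x3 = s^2 - 2 x1 mod 53 = 7^2 - 2*45 = 12
y3 = s (x1 - x3) - y1 mod 53 = 7 * (45 - 12) - 25 = 47

2P = (12, 47)


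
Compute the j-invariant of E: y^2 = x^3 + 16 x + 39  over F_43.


Delta = -16(4 a^3 + 27 b^2) mod 43 = 38
-1728 * (4 a)^3 = -1728 * (4*16)^3 mod 43 = 1
j = 1 * 38^(-1) mod 43 = 17

j = 17 (mod 43)


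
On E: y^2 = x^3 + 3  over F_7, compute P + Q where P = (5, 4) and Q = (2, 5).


P != Q, so use the chord formula.
s = (y2 - y1) / (x2 - x1) = (1) / (4) mod 7 = 2
x3 = s^2 - x1 - x2 mod 7 = 2^2 - 5 - 2 = 4
y3 = s (x1 - x3) - y1 mod 7 = 2 * (5 - 4) - 4 = 5

P + Q = (4, 5)


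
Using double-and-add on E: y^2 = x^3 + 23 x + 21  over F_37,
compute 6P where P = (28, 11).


k = 6 = 110_2 (binary, LSB first: 011)
Double-and-add from P = (28, 11):
  bit 0 = 0: acc unchanged = O
  bit 1 = 1: acc = O + (22, 1) = (22, 1)
  bit 2 = 1: acc = (22, 1) + (27, 30) = (32, 15)

6P = (32, 15)


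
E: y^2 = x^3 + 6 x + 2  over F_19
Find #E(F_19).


For each x in F_19, count y with y^2 = x^3 + 6 x + 2 mod 19:
  x = 1: RHS = 9, y in [3, 16]  -> 2 point(s)
  x = 3: RHS = 9, y in [3, 16]  -> 2 point(s)
  x = 5: RHS = 5, y in [9, 10]  -> 2 point(s)
  x = 6: RHS = 7, y in [8, 11]  -> 2 point(s)
  x = 7: RHS = 7, y in [8, 11]  -> 2 point(s)
  x = 8: RHS = 11, y in [7, 12]  -> 2 point(s)
  x = 9: RHS = 6, y in [5, 14]  -> 2 point(s)
  x = 10: RHS = 17, y in [6, 13]  -> 2 point(s)
  x = 12: RHS = 16, y in [4, 15]  -> 2 point(s)
  x = 13: RHS = 16, y in [4, 15]  -> 2 point(s)
  x = 15: RHS = 9, y in [3, 16]  -> 2 point(s)
  x = 17: RHS = 1, y in [1, 18]  -> 2 point(s)
Affine points: 24. Add the point at infinity: total = 25.

#E(F_19) = 25


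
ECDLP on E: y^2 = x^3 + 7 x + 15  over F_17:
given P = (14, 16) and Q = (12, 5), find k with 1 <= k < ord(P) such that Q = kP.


Enumerate multiples of P until we hit Q = (12, 5):
  1P = (14, 16)
  2P = (6, 1)
  3P = (13, 5)
  4P = (9, 5)
  5P = (7, 13)
  6P = (0, 7)
  7P = (12, 12)
  8P = (12, 5)
Match found at i = 8.

k = 8


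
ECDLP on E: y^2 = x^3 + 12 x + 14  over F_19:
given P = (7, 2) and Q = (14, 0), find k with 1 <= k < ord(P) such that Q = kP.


Enumerate multiples of P until we hit Q = (14, 0):
  1P = (7, 2)
  2P = (14, 0)
Match found at i = 2.

k = 2


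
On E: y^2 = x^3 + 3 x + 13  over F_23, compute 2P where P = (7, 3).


Doubling: s = (3 x1^2 + a) / (2 y1)
s = (3*7^2 + 3) / (2*3) mod 23 = 2
x3 = s^2 - 2 x1 mod 23 = 2^2 - 2*7 = 13
y3 = s (x1 - x3) - y1 mod 23 = 2 * (7 - 13) - 3 = 8

2P = (13, 8)


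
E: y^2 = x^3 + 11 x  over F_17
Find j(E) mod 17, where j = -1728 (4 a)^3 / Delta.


Delta = -16(4 a^3 + 27 b^2) mod 17 = 3
-1728 * (4 a)^3 = -1728 * (4*11)^3 mod 17 = 16
j = 16 * 3^(-1) mod 17 = 11

j = 11 (mod 17)


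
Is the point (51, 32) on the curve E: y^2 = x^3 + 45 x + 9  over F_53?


Check whether y^2 = x^3 + 45 x + 9 (mod 53) for (x, y) = (51, 32).
LHS: y^2 = 32^2 mod 53 = 17
RHS: x^3 + 45 x + 9 = 51^3 + 45*51 + 9 mod 53 = 17
LHS = RHS

Yes, on the curve


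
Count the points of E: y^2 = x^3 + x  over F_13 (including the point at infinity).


For each x in F_13, count y with y^2 = x^3 + 1 x + 0 mod 13:
  x = 0: RHS = 0, y in [0]  -> 1 point(s)
  x = 2: RHS = 10, y in [6, 7]  -> 2 point(s)
  x = 3: RHS = 4, y in [2, 11]  -> 2 point(s)
  x = 4: RHS = 3, y in [4, 9]  -> 2 point(s)
  x = 5: RHS = 0, y in [0]  -> 1 point(s)
  x = 6: RHS = 1, y in [1, 12]  -> 2 point(s)
  x = 7: RHS = 12, y in [5, 8]  -> 2 point(s)
  x = 8: RHS = 0, y in [0]  -> 1 point(s)
  x = 9: RHS = 10, y in [6, 7]  -> 2 point(s)
  x = 10: RHS = 9, y in [3, 10]  -> 2 point(s)
  x = 11: RHS = 3, y in [4, 9]  -> 2 point(s)
Affine points: 19. Add the point at infinity: total = 20.

#E(F_13) = 20


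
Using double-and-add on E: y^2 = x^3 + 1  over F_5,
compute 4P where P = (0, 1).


k = 4 = 100_2 (binary, LSB first: 001)
Double-and-add from P = (0, 1):
  bit 0 = 0: acc unchanged = O
  bit 1 = 0: acc unchanged = O
  bit 2 = 1: acc = O + (0, 1) = (0, 1)

4P = (0, 1)


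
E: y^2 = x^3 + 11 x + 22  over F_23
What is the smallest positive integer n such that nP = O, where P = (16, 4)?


Compute successive multiples of P until we hit O:
  1P = (16, 4)
  2P = (3, 17)
  3P = (5, 8)
  4P = (20, 10)
  5P = (18, 16)
  6P = (2, 11)
  7P = (11, 5)
  8P = (8, 22)
  ... (continuing to 23P)
  23P = O

ord(P) = 23


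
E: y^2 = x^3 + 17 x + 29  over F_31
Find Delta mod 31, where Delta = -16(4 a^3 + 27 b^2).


4 a^3 + 27 b^2 = 4*17^3 + 27*29^2 = 19652 + 22707 = 42359
Delta = -16 * (42359) = -677744
Delta mod 31 = 9

Delta = 9 (mod 31)


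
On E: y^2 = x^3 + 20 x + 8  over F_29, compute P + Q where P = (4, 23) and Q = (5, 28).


P != Q, so use the chord formula.
s = (y2 - y1) / (x2 - x1) = (5) / (1) mod 29 = 5
x3 = s^2 - x1 - x2 mod 29 = 5^2 - 4 - 5 = 16
y3 = s (x1 - x3) - y1 mod 29 = 5 * (4 - 16) - 23 = 4

P + Q = (16, 4)


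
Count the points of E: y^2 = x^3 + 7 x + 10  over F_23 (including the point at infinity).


For each x in F_23, count y with y^2 = x^3 + 7 x + 10 mod 23:
  x = 1: RHS = 18, y in [8, 15]  -> 2 point(s)
  x = 2: RHS = 9, y in [3, 20]  -> 2 point(s)
  x = 3: RHS = 12, y in [9, 14]  -> 2 point(s)
  x = 5: RHS = 9, y in [3, 20]  -> 2 point(s)
  x = 8: RHS = 3, y in [7, 16]  -> 2 point(s)
  x = 14: RHS = 0, y in [0]  -> 1 point(s)
  x = 16: RHS = 9, y in [3, 20]  -> 2 point(s)
  x = 20: RHS = 8, y in [10, 13]  -> 2 point(s)
  x = 22: RHS = 2, y in [5, 18]  -> 2 point(s)
Affine points: 17. Add the point at infinity: total = 18.

#E(F_23) = 18


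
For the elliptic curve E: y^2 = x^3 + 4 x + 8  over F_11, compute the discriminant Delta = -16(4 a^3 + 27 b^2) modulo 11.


4 a^3 + 27 b^2 = 4*4^3 + 27*8^2 = 256 + 1728 = 1984
Delta = -16 * (1984) = -31744
Delta mod 11 = 2

Delta = 2 (mod 11)


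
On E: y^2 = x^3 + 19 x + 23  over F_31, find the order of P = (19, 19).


Compute successive multiples of P until we hit O:
  1P = (19, 19)
  2P = (28, 30)
  3P = (23, 14)
  4P = (8, 6)
  5P = (20, 8)
  6P = (20, 23)
  7P = (8, 25)
  8P = (23, 17)
  ... (continuing to 11P)
  11P = O

ord(P) = 11


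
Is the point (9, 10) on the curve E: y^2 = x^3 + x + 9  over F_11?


Check whether y^2 = x^3 + 1 x + 9 (mod 11) for (x, y) = (9, 10).
LHS: y^2 = 10^2 mod 11 = 1
RHS: x^3 + 1 x + 9 = 9^3 + 1*9 + 9 mod 11 = 10
LHS != RHS

No, not on the curve


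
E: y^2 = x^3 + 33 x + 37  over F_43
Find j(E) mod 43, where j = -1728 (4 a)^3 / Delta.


Delta = -16(4 a^3 + 27 b^2) mod 43 = 30
-1728 * (4 a)^3 = -1728 * (4*33)^3 mod 43 = 42
j = 42 * 30^(-1) mod 43 = 10

j = 10 (mod 43)


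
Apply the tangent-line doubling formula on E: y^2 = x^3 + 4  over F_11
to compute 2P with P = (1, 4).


Doubling: s = (3 x1^2 + a) / (2 y1)
s = (3*1^2 + 0) / (2*4) mod 11 = 10
x3 = s^2 - 2 x1 mod 11 = 10^2 - 2*1 = 10
y3 = s (x1 - x3) - y1 mod 11 = 10 * (1 - 10) - 4 = 5

2P = (10, 5)


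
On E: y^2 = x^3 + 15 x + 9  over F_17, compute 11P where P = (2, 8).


k = 11 = 1011_2 (binary, LSB first: 1101)
Double-and-add from P = (2, 8):
  bit 0 = 1: acc = O + (2, 8) = (2, 8)
  bit 1 = 1: acc = (2, 8) + (11, 14) = (12, 8)
  bit 2 = 0: acc unchanged = (12, 8)
  bit 3 = 1: acc = (12, 8) + (7, 10) = (7, 7)

11P = (7, 7)


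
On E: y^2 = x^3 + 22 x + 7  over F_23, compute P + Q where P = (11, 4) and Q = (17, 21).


P != Q, so use the chord formula.
s = (y2 - y1) / (x2 - x1) = (17) / (6) mod 23 = 22
x3 = s^2 - x1 - x2 mod 23 = 22^2 - 11 - 17 = 19
y3 = s (x1 - x3) - y1 mod 23 = 22 * (11 - 19) - 4 = 4

P + Q = (19, 4)


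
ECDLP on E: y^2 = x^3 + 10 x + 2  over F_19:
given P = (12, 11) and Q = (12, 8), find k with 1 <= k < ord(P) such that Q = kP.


Enumerate multiples of P until we hit Q = (12, 8):
  1P = (12, 11)
  2P = (2, 12)
  3P = (9, 2)
  4P = (7, 4)
  5P = (5, 14)
  6P = (8, 9)
  7P = (4, 12)
  8P = (14, 13)
  9P = (13, 7)
  10P = (10, 0)
  11P = (13, 12)
  12P = (14, 6)
  13P = (4, 7)
  14P = (8, 10)
  15P = (5, 5)
  16P = (7, 15)
  17P = (9, 17)
  18P = (2, 7)
  19P = (12, 8)
Match found at i = 19.

k = 19


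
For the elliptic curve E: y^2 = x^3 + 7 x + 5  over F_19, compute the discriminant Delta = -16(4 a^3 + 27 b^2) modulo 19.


4 a^3 + 27 b^2 = 4*7^3 + 27*5^2 = 1372 + 675 = 2047
Delta = -16 * (2047) = -32752
Delta mod 19 = 4

Delta = 4 (mod 19)


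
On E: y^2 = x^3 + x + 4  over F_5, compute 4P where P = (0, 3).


k = 4 = 100_2 (binary, LSB first: 001)
Double-and-add from P = (0, 3):
  bit 0 = 0: acc unchanged = O
  bit 1 = 0: acc unchanged = O
  bit 2 = 1: acc = O + (2, 2) = (2, 2)

4P = (2, 2)


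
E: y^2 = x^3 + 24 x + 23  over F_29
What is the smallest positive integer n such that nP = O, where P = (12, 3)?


Compute successive multiples of P until we hit O:
  1P = (12, 3)
  2P = (10, 4)
  3P = (0, 20)
  4P = (18, 20)
  5P = (3, 8)
  6P = (5, 6)
  7P = (11, 9)
  8P = (13, 3)
  ... (continuing to 30P)
  30P = O

ord(P) = 30


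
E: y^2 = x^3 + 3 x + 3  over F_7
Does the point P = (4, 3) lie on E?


Check whether y^2 = x^3 + 3 x + 3 (mod 7) for (x, y) = (4, 3).
LHS: y^2 = 3^2 mod 7 = 2
RHS: x^3 + 3 x + 3 = 4^3 + 3*4 + 3 mod 7 = 2
LHS = RHS

Yes, on the curve


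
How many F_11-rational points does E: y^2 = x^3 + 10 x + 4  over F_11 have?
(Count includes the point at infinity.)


For each x in F_11, count y with y^2 = x^3 + 10 x + 4 mod 11:
  x = 0: RHS = 4, y in [2, 9]  -> 2 point(s)
  x = 1: RHS = 4, y in [2, 9]  -> 2 point(s)
  x = 4: RHS = 9, y in [3, 8]  -> 2 point(s)
  x = 5: RHS = 3, y in [5, 6]  -> 2 point(s)
  x = 6: RHS = 5, y in [4, 7]  -> 2 point(s)
  x = 9: RHS = 9, y in [3, 8]  -> 2 point(s)
  x = 10: RHS = 4, y in [2, 9]  -> 2 point(s)
Affine points: 14. Add the point at infinity: total = 15.

#E(F_11) = 15


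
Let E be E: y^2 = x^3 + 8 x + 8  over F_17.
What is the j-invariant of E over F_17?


Delta = -16(4 a^3 + 27 b^2) mod 17 = 2
-1728 * (4 a)^3 = -1728 * (4*8)^3 mod 17 = 3
j = 3 * 2^(-1) mod 17 = 10

j = 10 (mod 17)


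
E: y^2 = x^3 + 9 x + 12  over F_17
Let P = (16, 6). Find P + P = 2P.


Doubling: s = (3 x1^2 + a) / (2 y1)
s = (3*16^2 + 9) / (2*6) mod 17 = 1
x3 = s^2 - 2 x1 mod 17 = 1^2 - 2*16 = 3
y3 = s (x1 - x3) - y1 mod 17 = 1 * (16 - 3) - 6 = 7

2P = (3, 7)


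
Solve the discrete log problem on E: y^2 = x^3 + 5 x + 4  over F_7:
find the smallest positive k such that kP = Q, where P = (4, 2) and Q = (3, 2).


Enumerate multiples of P until we hit Q = (3, 2):
  1P = (4, 2)
  2P = (0, 2)
  3P = (3, 5)
  4P = (2, 6)
  5P = (5, 0)
  6P = (2, 1)
  7P = (3, 2)
Match found at i = 7.

k = 7


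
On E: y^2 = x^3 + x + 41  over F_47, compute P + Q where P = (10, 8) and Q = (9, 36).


P != Q, so use the chord formula.
s = (y2 - y1) / (x2 - x1) = (28) / (46) mod 47 = 19
x3 = s^2 - x1 - x2 mod 47 = 19^2 - 10 - 9 = 13
y3 = s (x1 - x3) - y1 mod 47 = 19 * (10 - 13) - 8 = 29

P + Q = (13, 29)


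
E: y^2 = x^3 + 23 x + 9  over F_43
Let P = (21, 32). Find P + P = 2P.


Doubling: s = (3 x1^2 + a) / (2 y1)
s = (3*21^2 + 23) / (2*32) mod 43 = 17
x3 = s^2 - 2 x1 mod 43 = 17^2 - 2*21 = 32
y3 = s (x1 - x3) - y1 mod 43 = 17 * (21 - 32) - 32 = 39

2P = (32, 39)


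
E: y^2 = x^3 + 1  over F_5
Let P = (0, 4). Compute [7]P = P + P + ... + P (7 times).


k = 7 = 111_2 (binary, LSB first: 111)
Double-and-add from P = (0, 4):
  bit 0 = 1: acc = O + (0, 4) = (0, 4)
  bit 1 = 1: acc = (0, 4) + (0, 1) = O
  bit 2 = 1: acc = O + (0, 4) = (0, 4)

7P = (0, 4)


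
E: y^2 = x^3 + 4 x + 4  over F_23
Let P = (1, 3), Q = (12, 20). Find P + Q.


P != Q, so use the chord formula.
s = (y2 - y1) / (x2 - x1) = (17) / (11) mod 23 = 12
x3 = s^2 - x1 - x2 mod 23 = 12^2 - 1 - 12 = 16
y3 = s (x1 - x3) - y1 mod 23 = 12 * (1 - 16) - 3 = 1

P + Q = (16, 1)


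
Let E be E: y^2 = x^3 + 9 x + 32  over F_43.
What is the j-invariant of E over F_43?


Delta = -16(4 a^3 + 27 b^2) mod 43 = 15
-1728 * (4 a)^3 = -1728 * (4*9)^3 mod 43 = 35
j = 35 * 15^(-1) mod 43 = 31

j = 31 (mod 43)


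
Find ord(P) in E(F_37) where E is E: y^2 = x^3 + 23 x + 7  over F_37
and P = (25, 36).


Compute successive multiples of P until we hit O:
  1P = (25, 36)
  2P = (8, 0)
  3P = (25, 1)
  4P = O

ord(P) = 4


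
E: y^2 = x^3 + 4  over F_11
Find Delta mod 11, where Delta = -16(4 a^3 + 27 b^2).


4 a^3 + 27 b^2 = 4*0^3 + 27*4^2 = 0 + 432 = 432
Delta = -16 * (432) = -6912
Delta mod 11 = 7

Delta = 7 (mod 11)


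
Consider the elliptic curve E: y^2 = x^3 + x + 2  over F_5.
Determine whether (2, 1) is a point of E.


Check whether y^2 = x^3 + 1 x + 2 (mod 5) for (x, y) = (2, 1).
LHS: y^2 = 1^2 mod 5 = 1
RHS: x^3 + 1 x + 2 = 2^3 + 1*2 + 2 mod 5 = 2
LHS != RHS

No, not on the curve


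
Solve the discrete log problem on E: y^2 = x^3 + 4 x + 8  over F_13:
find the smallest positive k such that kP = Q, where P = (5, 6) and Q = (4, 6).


Enumerate multiples of P until we hit Q = (4, 6):
  1P = (5, 6)
  2P = (4, 6)
Match found at i = 2.

k = 2


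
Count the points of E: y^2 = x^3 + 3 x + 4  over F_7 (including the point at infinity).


For each x in F_7, count y with y^2 = x^3 + 3 x + 4 mod 7:
  x = 0: RHS = 4, y in [2, 5]  -> 2 point(s)
  x = 1: RHS = 1, y in [1, 6]  -> 2 point(s)
  x = 2: RHS = 4, y in [2, 5]  -> 2 point(s)
  x = 5: RHS = 4, y in [2, 5]  -> 2 point(s)
  x = 6: RHS = 0, y in [0]  -> 1 point(s)
Affine points: 9. Add the point at infinity: total = 10.

#E(F_7) = 10


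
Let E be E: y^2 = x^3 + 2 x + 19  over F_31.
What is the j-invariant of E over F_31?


Delta = -16(4 a^3 + 27 b^2) mod 31 = 24
-1728 * (4 a)^3 = -1728 * (4*2)^3 mod 31 = 4
j = 4 * 24^(-1) mod 31 = 26

j = 26 (mod 31)


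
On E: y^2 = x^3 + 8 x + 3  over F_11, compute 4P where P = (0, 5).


k = 4 = 100_2 (binary, LSB first: 001)
Double-and-add from P = (0, 5):
  bit 0 = 0: acc unchanged = O
  bit 1 = 0: acc unchanged = O
  bit 2 = 1: acc = O + (5, 6) = (5, 6)

4P = (5, 6)


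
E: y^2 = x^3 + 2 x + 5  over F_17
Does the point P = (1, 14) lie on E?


Check whether y^2 = x^3 + 2 x + 5 (mod 17) for (x, y) = (1, 14).
LHS: y^2 = 14^2 mod 17 = 9
RHS: x^3 + 2 x + 5 = 1^3 + 2*1 + 5 mod 17 = 8
LHS != RHS

No, not on the curve


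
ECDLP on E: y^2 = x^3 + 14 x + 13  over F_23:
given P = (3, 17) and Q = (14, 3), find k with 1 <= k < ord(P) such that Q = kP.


Enumerate multiples of P until we hit Q = (14, 3):
  1P = (3, 17)
  2P = (2, 16)
  3P = (19, 13)
  4P = (14, 3)
Match found at i = 4.

k = 4


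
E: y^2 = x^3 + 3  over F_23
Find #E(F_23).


For each x in F_23, count y with y^2 = x^3 + 0 x + 3 mod 23:
  x = 0: RHS = 3, y in [7, 16]  -> 2 point(s)
  x = 1: RHS = 4, y in [2, 21]  -> 2 point(s)
  x = 5: RHS = 13, y in [6, 17]  -> 2 point(s)
  x = 6: RHS = 12, y in [9, 14]  -> 2 point(s)
  x = 7: RHS = 1, y in [1, 22]  -> 2 point(s)
  x = 8: RHS = 9, y in [3, 20]  -> 2 point(s)
  x = 11: RHS = 0, y in [0]  -> 1 point(s)
  x = 12: RHS = 6, y in [11, 12]  -> 2 point(s)
  x = 18: RHS = 16, y in [4, 19]  -> 2 point(s)
  x = 19: RHS = 8, y in [10, 13]  -> 2 point(s)
  x = 21: RHS = 18, y in [8, 15]  -> 2 point(s)
  x = 22: RHS = 2, y in [5, 18]  -> 2 point(s)
Affine points: 23. Add the point at infinity: total = 24.

#E(F_23) = 24


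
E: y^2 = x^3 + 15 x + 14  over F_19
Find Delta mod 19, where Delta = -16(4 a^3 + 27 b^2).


4 a^3 + 27 b^2 = 4*15^3 + 27*14^2 = 13500 + 5292 = 18792
Delta = -16 * (18792) = -300672
Delta mod 19 = 3

Delta = 3 (mod 19)
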